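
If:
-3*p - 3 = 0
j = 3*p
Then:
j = -3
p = -1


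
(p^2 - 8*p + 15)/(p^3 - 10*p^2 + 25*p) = (p - 3)/(p*(p - 5))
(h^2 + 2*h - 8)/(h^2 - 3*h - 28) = (h - 2)/(h - 7)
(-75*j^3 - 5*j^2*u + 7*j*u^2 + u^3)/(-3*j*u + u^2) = 25*j^2/u + 10*j + u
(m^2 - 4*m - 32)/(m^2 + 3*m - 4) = (m - 8)/(m - 1)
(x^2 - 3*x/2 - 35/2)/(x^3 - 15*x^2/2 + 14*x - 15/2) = (2*x + 7)/(2*x^2 - 5*x + 3)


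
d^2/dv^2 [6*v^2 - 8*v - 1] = 12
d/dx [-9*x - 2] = -9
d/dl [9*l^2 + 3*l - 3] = 18*l + 3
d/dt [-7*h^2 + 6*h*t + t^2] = 6*h + 2*t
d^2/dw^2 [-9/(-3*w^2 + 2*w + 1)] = 18*(9*w^2 - 6*w - 4*(3*w - 1)^2 - 3)/(-3*w^2 + 2*w + 1)^3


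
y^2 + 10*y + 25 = (y + 5)^2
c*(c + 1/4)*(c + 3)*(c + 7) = c^4 + 41*c^3/4 + 47*c^2/2 + 21*c/4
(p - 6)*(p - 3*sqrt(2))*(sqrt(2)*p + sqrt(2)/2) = sqrt(2)*p^3 - 11*sqrt(2)*p^2/2 - 6*p^2 - 3*sqrt(2)*p + 33*p + 18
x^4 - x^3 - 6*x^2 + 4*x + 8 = (x - 2)^2*(x + 1)*(x + 2)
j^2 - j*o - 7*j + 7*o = (j - 7)*(j - o)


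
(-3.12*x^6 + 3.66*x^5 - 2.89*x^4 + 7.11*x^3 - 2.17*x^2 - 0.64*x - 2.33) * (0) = 0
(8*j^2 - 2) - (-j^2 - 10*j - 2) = 9*j^2 + 10*j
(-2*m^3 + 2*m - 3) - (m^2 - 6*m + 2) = -2*m^3 - m^2 + 8*m - 5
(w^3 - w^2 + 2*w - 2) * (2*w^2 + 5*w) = 2*w^5 + 3*w^4 - w^3 + 6*w^2 - 10*w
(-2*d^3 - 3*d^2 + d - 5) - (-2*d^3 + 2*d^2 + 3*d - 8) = -5*d^2 - 2*d + 3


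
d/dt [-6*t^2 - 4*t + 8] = -12*t - 4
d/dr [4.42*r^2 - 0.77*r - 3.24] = 8.84*r - 0.77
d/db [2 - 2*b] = -2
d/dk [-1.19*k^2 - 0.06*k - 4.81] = -2.38*k - 0.06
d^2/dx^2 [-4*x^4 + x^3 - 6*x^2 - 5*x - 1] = -48*x^2 + 6*x - 12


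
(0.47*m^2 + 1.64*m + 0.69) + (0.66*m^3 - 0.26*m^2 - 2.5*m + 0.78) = 0.66*m^3 + 0.21*m^2 - 0.86*m + 1.47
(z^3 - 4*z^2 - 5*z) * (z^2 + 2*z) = z^5 - 2*z^4 - 13*z^3 - 10*z^2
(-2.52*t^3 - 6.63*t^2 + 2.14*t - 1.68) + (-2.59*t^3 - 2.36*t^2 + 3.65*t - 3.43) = -5.11*t^3 - 8.99*t^2 + 5.79*t - 5.11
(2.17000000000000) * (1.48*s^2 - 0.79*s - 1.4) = 3.2116*s^2 - 1.7143*s - 3.038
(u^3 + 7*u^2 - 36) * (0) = 0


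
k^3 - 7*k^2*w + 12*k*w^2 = k*(k - 4*w)*(k - 3*w)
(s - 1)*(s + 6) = s^2 + 5*s - 6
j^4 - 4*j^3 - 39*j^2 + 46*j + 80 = (j - 8)*(j - 2)*(j + 1)*(j + 5)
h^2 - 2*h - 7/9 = (h - 7/3)*(h + 1/3)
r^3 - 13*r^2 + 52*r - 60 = (r - 6)*(r - 5)*(r - 2)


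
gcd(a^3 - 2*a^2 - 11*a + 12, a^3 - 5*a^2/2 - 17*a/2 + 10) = a^2 - 5*a + 4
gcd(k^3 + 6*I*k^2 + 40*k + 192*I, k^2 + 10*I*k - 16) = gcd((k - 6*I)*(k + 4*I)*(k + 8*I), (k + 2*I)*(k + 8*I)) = k + 8*I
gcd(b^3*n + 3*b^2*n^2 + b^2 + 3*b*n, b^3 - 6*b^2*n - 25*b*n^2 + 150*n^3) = 1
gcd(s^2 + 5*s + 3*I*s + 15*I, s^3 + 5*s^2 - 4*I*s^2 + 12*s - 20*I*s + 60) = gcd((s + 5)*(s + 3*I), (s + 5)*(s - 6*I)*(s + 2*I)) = s + 5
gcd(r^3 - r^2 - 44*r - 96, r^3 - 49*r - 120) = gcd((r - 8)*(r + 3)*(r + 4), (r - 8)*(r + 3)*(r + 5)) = r^2 - 5*r - 24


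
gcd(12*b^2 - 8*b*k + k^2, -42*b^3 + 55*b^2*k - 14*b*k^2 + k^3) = 6*b - k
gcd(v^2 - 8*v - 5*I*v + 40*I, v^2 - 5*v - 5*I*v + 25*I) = v - 5*I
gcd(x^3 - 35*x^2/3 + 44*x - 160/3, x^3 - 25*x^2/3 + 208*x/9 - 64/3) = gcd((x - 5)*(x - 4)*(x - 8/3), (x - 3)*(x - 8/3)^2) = x - 8/3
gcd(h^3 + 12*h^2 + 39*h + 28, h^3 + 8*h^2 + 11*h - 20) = h + 4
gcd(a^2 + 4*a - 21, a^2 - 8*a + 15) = a - 3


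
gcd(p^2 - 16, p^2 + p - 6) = 1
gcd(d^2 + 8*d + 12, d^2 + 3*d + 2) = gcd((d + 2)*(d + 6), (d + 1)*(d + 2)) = d + 2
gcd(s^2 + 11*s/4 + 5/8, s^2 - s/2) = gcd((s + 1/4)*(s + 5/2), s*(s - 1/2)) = 1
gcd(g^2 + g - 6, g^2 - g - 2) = g - 2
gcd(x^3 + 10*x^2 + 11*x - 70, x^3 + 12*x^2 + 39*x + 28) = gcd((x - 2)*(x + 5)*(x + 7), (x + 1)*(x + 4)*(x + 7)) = x + 7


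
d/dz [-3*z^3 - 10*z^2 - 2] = z*(-9*z - 20)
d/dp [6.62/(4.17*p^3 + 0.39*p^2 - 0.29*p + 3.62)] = (-82.8162*p^2 - 5.1636*p + 1.9198)/(4.17*p^3 + 0.39*p^2 - 0.29*p + 3.62)^2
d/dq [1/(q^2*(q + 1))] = (-3*q - 2)/(q^3*(q^2 + 2*q + 1))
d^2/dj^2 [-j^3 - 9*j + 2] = -6*j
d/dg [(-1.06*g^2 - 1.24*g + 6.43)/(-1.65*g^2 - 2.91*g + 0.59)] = (1.0386*g^2 + 19.9682*g + 17.9797)/(2.7225*g^4 + 9.603*g^3 + 6.5211*g^2 - 3.4338*g + 0.3481)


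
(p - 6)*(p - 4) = p^2 - 10*p + 24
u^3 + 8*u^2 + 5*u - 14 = (u - 1)*(u + 2)*(u + 7)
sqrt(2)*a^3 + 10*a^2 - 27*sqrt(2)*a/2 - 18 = (a - 3*sqrt(2)/2)*(a + 6*sqrt(2))*(sqrt(2)*a + 1)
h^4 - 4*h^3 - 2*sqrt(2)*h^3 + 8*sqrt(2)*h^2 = h^2*(h - 4)*(h - 2*sqrt(2))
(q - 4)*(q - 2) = q^2 - 6*q + 8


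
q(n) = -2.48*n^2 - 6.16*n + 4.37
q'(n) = -4.96*n - 6.16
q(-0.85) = 7.81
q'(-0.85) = -1.94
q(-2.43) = 4.69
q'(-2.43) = 5.89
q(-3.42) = -3.57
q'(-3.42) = 10.80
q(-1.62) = 7.84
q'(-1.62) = 1.88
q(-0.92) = 7.94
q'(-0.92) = -1.60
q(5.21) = -95.04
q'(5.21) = -32.00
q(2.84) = -33.13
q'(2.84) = -20.25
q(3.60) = -49.95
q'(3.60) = -24.02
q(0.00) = 4.37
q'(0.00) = -6.16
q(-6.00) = -47.95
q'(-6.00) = 23.60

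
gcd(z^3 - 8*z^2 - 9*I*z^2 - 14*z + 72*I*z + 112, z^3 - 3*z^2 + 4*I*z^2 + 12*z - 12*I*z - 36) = z - 2*I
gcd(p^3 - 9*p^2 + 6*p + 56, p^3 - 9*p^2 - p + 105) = p - 7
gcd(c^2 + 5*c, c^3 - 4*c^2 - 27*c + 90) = c + 5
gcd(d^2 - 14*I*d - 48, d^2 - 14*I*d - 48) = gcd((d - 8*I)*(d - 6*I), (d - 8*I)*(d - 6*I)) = d^2 - 14*I*d - 48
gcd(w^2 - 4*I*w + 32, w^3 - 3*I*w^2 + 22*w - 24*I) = w + 4*I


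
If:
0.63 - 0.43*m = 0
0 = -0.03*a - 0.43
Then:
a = -14.33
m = 1.47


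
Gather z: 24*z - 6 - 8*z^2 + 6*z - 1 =-8*z^2 + 30*z - 7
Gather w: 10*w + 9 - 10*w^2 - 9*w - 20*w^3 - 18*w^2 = -20*w^3 - 28*w^2 + w + 9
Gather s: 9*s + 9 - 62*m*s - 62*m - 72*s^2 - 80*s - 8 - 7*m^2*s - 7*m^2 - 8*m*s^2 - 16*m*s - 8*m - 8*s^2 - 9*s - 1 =-7*m^2 - 70*m + s^2*(-8*m - 80) + s*(-7*m^2 - 78*m - 80)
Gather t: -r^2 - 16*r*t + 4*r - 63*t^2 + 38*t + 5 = -r^2 + 4*r - 63*t^2 + t*(38 - 16*r) + 5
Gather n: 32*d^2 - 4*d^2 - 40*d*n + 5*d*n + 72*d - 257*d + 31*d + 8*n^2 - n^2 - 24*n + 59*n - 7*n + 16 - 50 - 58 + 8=28*d^2 - 154*d + 7*n^2 + n*(28 - 35*d) - 84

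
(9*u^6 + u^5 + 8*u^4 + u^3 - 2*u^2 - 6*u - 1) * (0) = 0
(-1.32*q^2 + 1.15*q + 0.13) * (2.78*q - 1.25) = -3.6696*q^3 + 4.847*q^2 - 1.0761*q - 0.1625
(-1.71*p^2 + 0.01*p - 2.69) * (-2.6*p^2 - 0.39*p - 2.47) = 4.446*p^4 + 0.6409*p^3 + 11.2138*p^2 + 1.0244*p + 6.6443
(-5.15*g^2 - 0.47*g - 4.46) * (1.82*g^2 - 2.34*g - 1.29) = -9.373*g^4 + 11.1956*g^3 - 0.3739*g^2 + 11.0427*g + 5.7534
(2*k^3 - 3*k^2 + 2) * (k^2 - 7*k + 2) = 2*k^5 - 17*k^4 + 25*k^3 - 4*k^2 - 14*k + 4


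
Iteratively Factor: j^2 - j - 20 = (j + 4)*(j - 5)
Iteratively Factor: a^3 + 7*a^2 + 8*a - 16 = (a + 4)*(a^2 + 3*a - 4) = (a - 1)*(a + 4)*(a + 4)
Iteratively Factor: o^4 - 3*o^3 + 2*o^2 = (o - 2)*(o^3 - o^2) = (o - 2)*(o - 1)*(o^2) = o*(o - 2)*(o - 1)*(o)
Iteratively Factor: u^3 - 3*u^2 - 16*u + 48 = (u - 4)*(u^2 + u - 12) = (u - 4)*(u - 3)*(u + 4)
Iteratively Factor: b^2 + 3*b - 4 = (b - 1)*(b + 4)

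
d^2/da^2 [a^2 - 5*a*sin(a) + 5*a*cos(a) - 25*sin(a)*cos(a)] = -5*sqrt(2)*a*cos(a + pi/4) + 50*sin(2*a) - 10*sqrt(2)*sin(a + pi/4) + 2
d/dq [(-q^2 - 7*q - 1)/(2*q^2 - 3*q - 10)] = (17*q^2 + 24*q + 67)/(4*q^4 - 12*q^3 - 31*q^2 + 60*q + 100)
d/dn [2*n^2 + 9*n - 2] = 4*n + 9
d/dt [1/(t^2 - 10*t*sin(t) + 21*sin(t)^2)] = 2*(5*t*cos(t) - t + 5*sin(t) - 21*sin(2*t)/2)/((t - 7*sin(t))^2*(t - 3*sin(t))^2)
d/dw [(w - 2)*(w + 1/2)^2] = (2*w + 1)*(6*w - 7)/4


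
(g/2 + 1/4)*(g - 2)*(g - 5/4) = g^3/2 - 11*g^2/8 + 7*g/16 + 5/8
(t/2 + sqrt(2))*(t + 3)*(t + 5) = t^3/2 + sqrt(2)*t^2 + 4*t^2 + 15*t/2 + 8*sqrt(2)*t + 15*sqrt(2)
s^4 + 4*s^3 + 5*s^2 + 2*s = s*(s + 1)^2*(s + 2)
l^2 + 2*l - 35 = (l - 5)*(l + 7)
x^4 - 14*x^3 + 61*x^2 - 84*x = x*(x - 7)*(x - 4)*(x - 3)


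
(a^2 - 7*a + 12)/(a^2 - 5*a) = (a^2 - 7*a + 12)/(a*(a - 5))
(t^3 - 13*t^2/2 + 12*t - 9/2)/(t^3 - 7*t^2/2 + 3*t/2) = (t - 3)/t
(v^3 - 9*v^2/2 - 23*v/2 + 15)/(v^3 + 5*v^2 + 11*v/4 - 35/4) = 2*(v - 6)/(2*v + 7)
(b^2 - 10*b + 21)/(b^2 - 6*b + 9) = (b - 7)/(b - 3)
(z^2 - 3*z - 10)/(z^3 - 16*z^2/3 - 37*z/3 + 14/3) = 3*(z - 5)/(3*z^2 - 22*z + 7)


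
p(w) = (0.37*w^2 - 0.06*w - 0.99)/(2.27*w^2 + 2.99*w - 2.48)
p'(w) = (-4.54*w - 2.99)*(0.37*w^2 - 0.06*w - 0.99)/(2.27*w^2 + 2.99*w - 2.48)^2 + (0.74*w - 0.06)/(2.27*w^2 + 2.99*w - 2.48)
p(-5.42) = 0.21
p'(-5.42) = 0.01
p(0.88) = -0.40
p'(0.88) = 1.76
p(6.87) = 0.13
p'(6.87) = 0.01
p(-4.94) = 0.22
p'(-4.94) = 0.01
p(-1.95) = 1.66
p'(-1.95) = 25.67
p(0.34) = 0.81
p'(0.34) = 2.88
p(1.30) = -0.08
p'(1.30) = 0.32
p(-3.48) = 0.25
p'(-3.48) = 0.04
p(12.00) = 0.14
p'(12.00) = 0.00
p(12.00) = 0.14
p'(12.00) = 0.00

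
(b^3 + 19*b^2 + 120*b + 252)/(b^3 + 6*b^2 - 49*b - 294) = (b + 6)/(b - 7)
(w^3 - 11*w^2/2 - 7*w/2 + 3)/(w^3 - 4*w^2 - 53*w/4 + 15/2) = 2*(w + 1)/(2*w + 5)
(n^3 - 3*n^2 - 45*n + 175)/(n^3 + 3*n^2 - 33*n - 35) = (n - 5)/(n + 1)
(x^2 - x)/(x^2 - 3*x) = (x - 1)/(x - 3)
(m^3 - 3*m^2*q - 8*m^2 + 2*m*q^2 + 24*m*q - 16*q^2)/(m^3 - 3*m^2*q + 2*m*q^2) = (m - 8)/m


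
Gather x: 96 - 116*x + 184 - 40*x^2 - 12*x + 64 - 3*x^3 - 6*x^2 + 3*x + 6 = -3*x^3 - 46*x^2 - 125*x + 350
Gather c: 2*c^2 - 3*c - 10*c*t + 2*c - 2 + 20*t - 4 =2*c^2 + c*(-10*t - 1) + 20*t - 6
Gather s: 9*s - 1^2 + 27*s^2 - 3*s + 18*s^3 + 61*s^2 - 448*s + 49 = 18*s^3 + 88*s^2 - 442*s + 48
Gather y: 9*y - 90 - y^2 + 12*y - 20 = -y^2 + 21*y - 110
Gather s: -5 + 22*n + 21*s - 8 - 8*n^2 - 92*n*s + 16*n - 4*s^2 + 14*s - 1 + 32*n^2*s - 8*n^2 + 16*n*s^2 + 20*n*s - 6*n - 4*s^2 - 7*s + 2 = -16*n^2 + 32*n + s^2*(16*n - 8) + s*(32*n^2 - 72*n + 28) - 12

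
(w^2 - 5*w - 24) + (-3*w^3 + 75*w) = -3*w^3 + w^2 + 70*w - 24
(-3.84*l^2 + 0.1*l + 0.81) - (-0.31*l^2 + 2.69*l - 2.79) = -3.53*l^2 - 2.59*l + 3.6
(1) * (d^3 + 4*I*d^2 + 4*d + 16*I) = d^3 + 4*I*d^2 + 4*d + 16*I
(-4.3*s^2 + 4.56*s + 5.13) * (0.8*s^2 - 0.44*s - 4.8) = -3.44*s^4 + 5.54*s^3 + 22.7376*s^2 - 24.1452*s - 24.624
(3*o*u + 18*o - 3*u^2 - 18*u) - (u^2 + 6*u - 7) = 3*o*u + 18*o - 4*u^2 - 24*u + 7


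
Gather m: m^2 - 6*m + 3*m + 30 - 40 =m^2 - 3*m - 10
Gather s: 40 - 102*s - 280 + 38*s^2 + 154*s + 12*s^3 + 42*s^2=12*s^3 + 80*s^2 + 52*s - 240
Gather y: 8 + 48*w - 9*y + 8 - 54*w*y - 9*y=48*w + y*(-54*w - 18) + 16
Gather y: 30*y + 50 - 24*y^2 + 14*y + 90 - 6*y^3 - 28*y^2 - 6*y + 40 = -6*y^3 - 52*y^2 + 38*y + 180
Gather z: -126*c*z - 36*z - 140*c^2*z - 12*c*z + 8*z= z*(-140*c^2 - 138*c - 28)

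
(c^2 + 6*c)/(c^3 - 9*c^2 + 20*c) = (c + 6)/(c^2 - 9*c + 20)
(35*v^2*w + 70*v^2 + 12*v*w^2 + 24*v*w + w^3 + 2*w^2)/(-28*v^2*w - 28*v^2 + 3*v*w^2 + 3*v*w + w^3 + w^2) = (-5*v*w - 10*v - w^2 - 2*w)/(4*v*w + 4*v - w^2 - w)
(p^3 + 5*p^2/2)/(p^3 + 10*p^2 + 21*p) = p*(2*p + 5)/(2*(p^2 + 10*p + 21))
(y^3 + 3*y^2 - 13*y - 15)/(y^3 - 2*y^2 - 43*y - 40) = (y - 3)/(y - 8)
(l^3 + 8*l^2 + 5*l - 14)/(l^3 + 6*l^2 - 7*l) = (l + 2)/l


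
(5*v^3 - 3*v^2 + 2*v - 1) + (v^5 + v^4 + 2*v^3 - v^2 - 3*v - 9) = v^5 + v^4 + 7*v^3 - 4*v^2 - v - 10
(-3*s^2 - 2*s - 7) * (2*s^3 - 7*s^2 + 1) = -6*s^5 + 17*s^4 + 46*s^2 - 2*s - 7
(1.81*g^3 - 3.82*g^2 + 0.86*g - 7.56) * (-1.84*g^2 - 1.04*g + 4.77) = -3.3304*g^5 + 5.1464*g^4 + 11.0241*g^3 - 5.2054*g^2 + 11.9646*g - 36.0612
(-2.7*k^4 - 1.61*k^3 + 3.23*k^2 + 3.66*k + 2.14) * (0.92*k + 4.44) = -2.484*k^5 - 13.4692*k^4 - 4.1768*k^3 + 17.7084*k^2 + 18.2192*k + 9.5016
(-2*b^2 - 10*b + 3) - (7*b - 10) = -2*b^2 - 17*b + 13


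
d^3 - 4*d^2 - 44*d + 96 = (d - 8)*(d - 2)*(d + 6)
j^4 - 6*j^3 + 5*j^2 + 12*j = j*(j - 4)*(j - 3)*(j + 1)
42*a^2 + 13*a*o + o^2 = (6*a + o)*(7*a + o)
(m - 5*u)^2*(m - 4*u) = m^3 - 14*m^2*u + 65*m*u^2 - 100*u^3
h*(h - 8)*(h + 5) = h^3 - 3*h^2 - 40*h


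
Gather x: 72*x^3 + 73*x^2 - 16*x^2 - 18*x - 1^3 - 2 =72*x^3 + 57*x^2 - 18*x - 3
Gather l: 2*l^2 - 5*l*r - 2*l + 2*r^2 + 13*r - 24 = 2*l^2 + l*(-5*r - 2) + 2*r^2 + 13*r - 24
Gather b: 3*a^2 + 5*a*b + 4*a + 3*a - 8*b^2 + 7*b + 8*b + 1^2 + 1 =3*a^2 + 7*a - 8*b^2 + b*(5*a + 15) + 2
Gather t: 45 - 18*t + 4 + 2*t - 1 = 48 - 16*t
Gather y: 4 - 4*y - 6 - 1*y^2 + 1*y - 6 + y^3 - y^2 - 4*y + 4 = y^3 - 2*y^2 - 7*y - 4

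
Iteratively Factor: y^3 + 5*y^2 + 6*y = (y + 2)*(y^2 + 3*y) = (y + 2)*(y + 3)*(y)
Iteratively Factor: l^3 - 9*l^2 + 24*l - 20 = (l - 2)*(l^2 - 7*l + 10) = (l - 5)*(l - 2)*(l - 2)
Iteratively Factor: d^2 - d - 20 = (d + 4)*(d - 5)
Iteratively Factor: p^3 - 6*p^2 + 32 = (p + 2)*(p^2 - 8*p + 16) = (p - 4)*(p + 2)*(p - 4)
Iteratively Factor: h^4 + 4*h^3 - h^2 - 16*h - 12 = (h + 1)*(h^3 + 3*h^2 - 4*h - 12) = (h + 1)*(h + 2)*(h^2 + h - 6) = (h - 2)*(h + 1)*(h + 2)*(h + 3)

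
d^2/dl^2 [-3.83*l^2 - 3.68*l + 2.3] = -7.66000000000000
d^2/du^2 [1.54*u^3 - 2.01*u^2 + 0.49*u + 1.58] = 9.24*u - 4.02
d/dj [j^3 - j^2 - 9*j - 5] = 3*j^2 - 2*j - 9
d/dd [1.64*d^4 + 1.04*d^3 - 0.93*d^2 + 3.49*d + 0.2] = 6.56*d^3 + 3.12*d^2 - 1.86*d + 3.49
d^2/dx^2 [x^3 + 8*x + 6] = 6*x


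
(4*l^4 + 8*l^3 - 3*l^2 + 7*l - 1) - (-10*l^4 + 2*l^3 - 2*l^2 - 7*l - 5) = 14*l^4 + 6*l^3 - l^2 + 14*l + 4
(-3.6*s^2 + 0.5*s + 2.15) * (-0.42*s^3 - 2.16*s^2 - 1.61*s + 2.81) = 1.512*s^5 + 7.566*s^4 + 3.813*s^3 - 15.565*s^2 - 2.0565*s + 6.0415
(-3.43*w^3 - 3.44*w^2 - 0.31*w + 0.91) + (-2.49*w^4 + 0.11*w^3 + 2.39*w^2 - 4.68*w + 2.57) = -2.49*w^4 - 3.32*w^3 - 1.05*w^2 - 4.99*w + 3.48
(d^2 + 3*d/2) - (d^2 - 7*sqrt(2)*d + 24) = 3*d/2 + 7*sqrt(2)*d - 24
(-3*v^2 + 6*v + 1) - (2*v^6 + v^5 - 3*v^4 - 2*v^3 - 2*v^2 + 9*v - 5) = -2*v^6 - v^5 + 3*v^4 + 2*v^3 - v^2 - 3*v + 6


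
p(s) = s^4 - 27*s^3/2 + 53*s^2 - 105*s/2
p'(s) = 4*s^3 - 81*s^2/2 + 106*s - 105/2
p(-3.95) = 2109.75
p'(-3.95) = -1349.62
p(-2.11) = 493.38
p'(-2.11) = -494.05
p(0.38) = -13.02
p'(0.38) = -17.85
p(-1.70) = 317.10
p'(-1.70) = -369.40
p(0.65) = -15.26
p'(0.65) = 0.39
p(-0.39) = 29.36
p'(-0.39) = -100.24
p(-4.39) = 2765.47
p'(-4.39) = -1636.78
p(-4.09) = 2304.79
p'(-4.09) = -1437.20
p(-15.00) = 108900.00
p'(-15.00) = -24255.00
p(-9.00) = 21168.00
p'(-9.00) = -7203.00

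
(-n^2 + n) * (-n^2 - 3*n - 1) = n^4 + 2*n^3 - 2*n^2 - n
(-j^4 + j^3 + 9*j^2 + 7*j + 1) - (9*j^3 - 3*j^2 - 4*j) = -j^4 - 8*j^3 + 12*j^2 + 11*j + 1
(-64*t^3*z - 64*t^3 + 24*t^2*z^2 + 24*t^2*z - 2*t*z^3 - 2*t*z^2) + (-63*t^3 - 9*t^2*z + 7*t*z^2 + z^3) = -64*t^3*z - 127*t^3 + 24*t^2*z^2 + 15*t^2*z - 2*t*z^3 + 5*t*z^2 + z^3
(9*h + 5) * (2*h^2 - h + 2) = 18*h^3 + h^2 + 13*h + 10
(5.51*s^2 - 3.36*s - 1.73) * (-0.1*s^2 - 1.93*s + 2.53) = -0.551*s^4 - 10.2983*s^3 + 20.5981*s^2 - 5.1619*s - 4.3769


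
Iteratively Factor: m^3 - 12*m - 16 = (m + 2)*(m^2 - 2*m - 8) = (m - 4)*(m + 2)*(m + 2)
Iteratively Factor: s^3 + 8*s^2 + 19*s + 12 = (s + 1)*(s^2 + 7*s + 12) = (s + 1)*(s + 4)*(s + 3)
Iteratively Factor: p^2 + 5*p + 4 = (p + 1)*(p + 4)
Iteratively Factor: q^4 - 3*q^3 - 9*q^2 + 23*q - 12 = (q - 4)*(q^3 + q^2 - 5*q + 3) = (q - 4)*(q + 3)*(q^2 - 2*q + 1) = (q - 4)*(q - 1)*(q + 3)*(q - 1)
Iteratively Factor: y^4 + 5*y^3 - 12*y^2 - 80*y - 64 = (y - 4)*(y^3 + 9*y^2 + 24*y + 16) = (y - 4)*(y + 4)*(y^2 + 5*y + 4) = (y - 4)*(y + 4)^2*(y + 1)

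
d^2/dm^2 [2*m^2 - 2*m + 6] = 4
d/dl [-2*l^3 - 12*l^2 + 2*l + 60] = -6*l^2 - 24*l + 2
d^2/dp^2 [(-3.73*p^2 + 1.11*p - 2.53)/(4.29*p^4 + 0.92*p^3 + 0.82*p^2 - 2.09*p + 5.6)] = (-411.883758*p^8 + 156.813228*p^7 - 841.223648*p^6 - 671.819184*p^5 + 1986.43743*p^4 - 211.120144*p^3 + 782.494032*p^2 + 73.640124*p - 206.829786)/(78.953589*p^12 + 50.795316*p^11 + 56.167254*p^10 - 95.196763*p^9 + 270.43194*p^8 + 85.048164*p^7 + 179.726239*p^6 - 268.073112*p^5 + 361.038966*p^4 + 19.840591*p^3 + 150.52968*p^2 - 196.6272*p + 175.616)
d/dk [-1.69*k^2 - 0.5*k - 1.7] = -3.38*k - 0.5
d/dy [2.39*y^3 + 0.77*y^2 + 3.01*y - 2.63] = 7.17*y^2 + 1.54*y + 3.01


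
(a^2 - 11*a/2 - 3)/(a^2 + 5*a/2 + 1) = (a - 6)/(a + 2)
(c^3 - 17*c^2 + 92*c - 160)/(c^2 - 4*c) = c - 13 + 40/c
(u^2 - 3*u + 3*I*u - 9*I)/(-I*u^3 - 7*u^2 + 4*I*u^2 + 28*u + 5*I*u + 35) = (I*u^2 - 3*u*(1 + I) + 9)/(u^3 - u^2*(4 + 7*I) + u*(-5 + 28*I) + 35*I)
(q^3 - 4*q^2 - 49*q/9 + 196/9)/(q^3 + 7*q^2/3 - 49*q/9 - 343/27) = 3*(q - 4)/(3*q + 7)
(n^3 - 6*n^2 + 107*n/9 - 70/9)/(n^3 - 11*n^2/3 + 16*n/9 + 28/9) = (3*n - 5)/(3*n + 2)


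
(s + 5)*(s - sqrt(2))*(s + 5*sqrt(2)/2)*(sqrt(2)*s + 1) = sqrt(2)*s^4 + 4*s^3 + 5*sqrt(2)*s^3 - 7*sqrt(2)*s^2/2 + 20*s^2 - 35*sqrt(2)*s/2 - 5*s - 25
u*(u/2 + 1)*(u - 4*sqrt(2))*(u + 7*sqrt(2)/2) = u^4/2 - sqrt(2)*u^3/4 + u^3 - 14*u^2 - sqrt(2)*u^2/2 - 28*u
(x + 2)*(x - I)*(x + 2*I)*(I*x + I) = I*x^4 - x^3 + 3*I*x^3 - 3*x^2 + 4*I*x^2 - 2*x + 6*I*x + 4*I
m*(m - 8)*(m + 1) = m^3 - 7*m^2 - 8*m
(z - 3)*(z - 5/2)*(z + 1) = z^3 - 9*z^2/2 + 2*z + 15/2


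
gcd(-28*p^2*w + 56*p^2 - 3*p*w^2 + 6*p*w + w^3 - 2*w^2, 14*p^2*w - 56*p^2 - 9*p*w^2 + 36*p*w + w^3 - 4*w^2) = 7*p - w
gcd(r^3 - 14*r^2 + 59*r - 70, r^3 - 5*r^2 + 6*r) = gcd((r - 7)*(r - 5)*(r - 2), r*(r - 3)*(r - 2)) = r - 2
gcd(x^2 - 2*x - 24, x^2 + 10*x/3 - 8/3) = x + 4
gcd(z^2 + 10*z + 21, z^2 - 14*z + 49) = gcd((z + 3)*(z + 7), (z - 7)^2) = 1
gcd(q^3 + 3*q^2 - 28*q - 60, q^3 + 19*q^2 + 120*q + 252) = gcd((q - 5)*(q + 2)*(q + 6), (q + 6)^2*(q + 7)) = q + 6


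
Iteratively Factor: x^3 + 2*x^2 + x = (x + 1)*(x^2 + x) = x*(x + 1)*(x + 1)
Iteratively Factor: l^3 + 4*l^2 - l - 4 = (l - 1)*(l^2 + 5*l + 4) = (l - 1)*(l + 4)*(l + 1)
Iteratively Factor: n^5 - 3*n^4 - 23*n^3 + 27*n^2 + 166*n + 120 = (n - 5)*(n^4 + 2*n^3 - 13*n^2 - 38*n - 24) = (n - 5)*(n + 2)*(n^3 - 13*n - 12) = (n - 5)*(n + 1)*(n + 2)*(n^2 - n - 12) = (n - 5)*(n + 1)*(n + 2)*(n + 3)*(n - 4)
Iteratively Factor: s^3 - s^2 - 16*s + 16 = (s - 1)*(s^2 - 16) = (s - 4)*(s - 1)*(s + 4)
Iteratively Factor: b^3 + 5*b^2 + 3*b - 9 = (b + 3)*(b^2 + 2*b - 3) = (b + 3)^2*(b - 1)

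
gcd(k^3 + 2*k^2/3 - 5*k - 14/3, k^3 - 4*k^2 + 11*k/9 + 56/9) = k^2 - 4*k/3 - 7/3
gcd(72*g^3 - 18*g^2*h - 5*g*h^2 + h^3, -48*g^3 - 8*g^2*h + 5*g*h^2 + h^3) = 12*g^2 - g*h - h^2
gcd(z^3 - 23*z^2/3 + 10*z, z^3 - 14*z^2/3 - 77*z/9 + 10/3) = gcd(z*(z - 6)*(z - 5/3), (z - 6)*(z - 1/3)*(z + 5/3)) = z - 6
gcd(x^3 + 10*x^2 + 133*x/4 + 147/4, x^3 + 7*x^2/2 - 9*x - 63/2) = x^2 + 13*x/2 + 21/2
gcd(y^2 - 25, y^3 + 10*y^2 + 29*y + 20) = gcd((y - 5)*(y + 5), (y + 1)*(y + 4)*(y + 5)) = y + 5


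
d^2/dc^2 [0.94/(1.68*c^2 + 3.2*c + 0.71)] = (-5.306112*c^2 - 10.10688*c + 0.94*(3.36*c + 3.2)*(6.72*c + 6.4) - 2.242464)/(1.68*c^2 + 3.2*c + 0.71)^3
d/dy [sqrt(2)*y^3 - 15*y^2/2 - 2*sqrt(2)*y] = 3*sqrt(2)*y^2 - 15*y - 2*sqrt(2)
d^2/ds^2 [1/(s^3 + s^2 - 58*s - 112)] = 2*(-(3*s + 1)*(s^3 + s^2 - 58*s - 112) + (3*s^2 + 2*s - 58)^2)/(s^3 + s^2 - 58*s - 112)^3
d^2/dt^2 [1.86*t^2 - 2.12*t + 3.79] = 3.72000000000000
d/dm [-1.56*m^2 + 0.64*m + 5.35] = 0.64 - 3.12*m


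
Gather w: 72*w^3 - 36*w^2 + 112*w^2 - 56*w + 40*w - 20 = 72*w^3 + 76*w^2 - 16*w - 20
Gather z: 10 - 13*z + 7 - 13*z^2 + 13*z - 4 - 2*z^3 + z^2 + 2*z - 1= -2*z^3 - 12*z^2 + 2*z + 12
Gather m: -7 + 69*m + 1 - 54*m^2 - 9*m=-54*m^2 + 60*m - 6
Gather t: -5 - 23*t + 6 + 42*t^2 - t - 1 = 42*t^2 - 24*t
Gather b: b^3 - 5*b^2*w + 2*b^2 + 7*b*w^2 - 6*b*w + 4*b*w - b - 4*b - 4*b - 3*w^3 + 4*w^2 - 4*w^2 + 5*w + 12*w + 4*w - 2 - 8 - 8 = b^3 + b^2*(2 - 5*w) + b*(7*w^2 - 2*w - 9) - 3*w^3 + 21*w - 18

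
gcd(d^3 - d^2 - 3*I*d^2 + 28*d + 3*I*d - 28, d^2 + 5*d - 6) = d - 1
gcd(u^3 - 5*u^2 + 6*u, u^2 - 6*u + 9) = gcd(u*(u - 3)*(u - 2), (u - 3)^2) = u - 3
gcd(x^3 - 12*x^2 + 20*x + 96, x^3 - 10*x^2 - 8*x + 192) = x^2 - 14*x + 48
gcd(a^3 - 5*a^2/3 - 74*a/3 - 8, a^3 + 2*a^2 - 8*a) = a + 4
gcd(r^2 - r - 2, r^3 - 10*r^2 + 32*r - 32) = r - 2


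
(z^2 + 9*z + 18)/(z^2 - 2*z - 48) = (z + 3)/(z - 8)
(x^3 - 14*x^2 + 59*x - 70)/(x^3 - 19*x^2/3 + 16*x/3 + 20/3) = 3*(x - 7)/(3*x + 2)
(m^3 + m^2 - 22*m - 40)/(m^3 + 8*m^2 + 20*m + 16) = (m - 5)/(m + 2)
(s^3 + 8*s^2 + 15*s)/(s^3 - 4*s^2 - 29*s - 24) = s*(s + 5)/(s^2 - 7*s - 8)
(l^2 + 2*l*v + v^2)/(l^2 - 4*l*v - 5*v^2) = (-l - v)/(-l + 5*v)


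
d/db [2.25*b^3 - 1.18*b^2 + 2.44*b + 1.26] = 6.75*b^2 - 2.36*b + 2.44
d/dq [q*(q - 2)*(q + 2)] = 3*q^2 - 4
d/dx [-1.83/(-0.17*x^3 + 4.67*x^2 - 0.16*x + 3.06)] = (-0.9333*x^2 + 17.0922*x - 0.2928)/(0.17*x^3 - 4.67*x^2 + 0.16*x - 3.06)^2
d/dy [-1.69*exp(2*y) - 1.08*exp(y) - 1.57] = (-3.38*exp(y) - 1.08)*exp(y)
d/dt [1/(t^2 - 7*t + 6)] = (7 - 2*t)/(t^2 - 7*t + 6)^2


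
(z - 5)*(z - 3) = z^2 - 8*z + 15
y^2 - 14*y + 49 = (y - 7)^2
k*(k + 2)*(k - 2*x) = k^3 - 2*k^2*x + 2*k^2 - 4*k*x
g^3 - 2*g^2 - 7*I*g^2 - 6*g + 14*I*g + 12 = (g - 2)*(g - 6*I)*(g - I)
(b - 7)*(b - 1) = b^2 - 8*b + 7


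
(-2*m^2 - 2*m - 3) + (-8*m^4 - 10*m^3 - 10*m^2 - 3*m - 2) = -8*m^4 - 10*m^3 - 12*m^2 - 5*m - 5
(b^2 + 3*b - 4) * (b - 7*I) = b^3 + 3*b^2 - 7*I*b^2 - 4*b - 21*I*b + 28*I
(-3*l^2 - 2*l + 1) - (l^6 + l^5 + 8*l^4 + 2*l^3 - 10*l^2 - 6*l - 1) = -l^6 - l^5 - 8*l^4 - 2*l^3 + 7*l^2 + 4*l + 2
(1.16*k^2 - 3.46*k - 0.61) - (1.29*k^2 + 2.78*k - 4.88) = -0.13*k^2 - 6.24*k + 4.27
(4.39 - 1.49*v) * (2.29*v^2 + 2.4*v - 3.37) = -3.4121*v^3 + 6.4771*v^2 + 15.5573*v - 14.7943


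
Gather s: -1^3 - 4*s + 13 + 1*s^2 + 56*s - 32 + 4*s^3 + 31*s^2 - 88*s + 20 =4*s^3 + 32*s^2 - 36*s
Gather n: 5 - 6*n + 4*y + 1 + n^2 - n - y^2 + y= n^2 - 7*n - y^2 + 5*y + 6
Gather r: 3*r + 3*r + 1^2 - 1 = 6*r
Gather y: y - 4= y - 4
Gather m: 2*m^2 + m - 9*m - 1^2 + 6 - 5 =2*m^2 - 8*m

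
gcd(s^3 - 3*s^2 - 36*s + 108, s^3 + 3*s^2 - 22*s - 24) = s + 6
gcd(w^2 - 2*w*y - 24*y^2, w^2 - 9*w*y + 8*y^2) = 1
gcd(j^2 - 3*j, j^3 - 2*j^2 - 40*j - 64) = 1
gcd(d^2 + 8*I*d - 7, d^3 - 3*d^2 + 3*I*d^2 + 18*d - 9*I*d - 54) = 1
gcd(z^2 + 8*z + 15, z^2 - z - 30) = z + 5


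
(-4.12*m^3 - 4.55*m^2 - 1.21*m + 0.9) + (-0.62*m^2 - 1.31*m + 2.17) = -4.12*m^3 - 5.17*m^2 - 2.52*m + 3.07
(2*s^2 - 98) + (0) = 2*s^2 - 98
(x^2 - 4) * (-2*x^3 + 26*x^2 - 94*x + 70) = -2*x^5 + 26*x^4 - 86*x^3 - 34*x^2 + 376*x - 280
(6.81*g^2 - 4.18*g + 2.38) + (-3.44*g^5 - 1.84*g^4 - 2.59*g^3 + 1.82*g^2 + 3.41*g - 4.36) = -3.44*g^5 - 1.84*g^4 - 2.59*g^3 + 8.63*g^2 - 0.77*g - 1.98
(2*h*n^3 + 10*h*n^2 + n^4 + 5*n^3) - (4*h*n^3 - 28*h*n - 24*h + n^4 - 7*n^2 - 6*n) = -2*h*n^3 + 10*h*n^2 + 28*h*n + 24*h + 5*n^3 + 7*n^2 + 6*n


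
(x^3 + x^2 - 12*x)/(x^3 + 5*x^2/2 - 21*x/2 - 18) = 2*x/(2*x + 3)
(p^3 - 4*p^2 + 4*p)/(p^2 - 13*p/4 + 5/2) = 4*p*(p - 2)/(4*p - 5)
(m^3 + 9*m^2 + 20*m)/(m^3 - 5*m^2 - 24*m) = (m^2 + 9*m + 20)/(m^2 - 5*m - 24)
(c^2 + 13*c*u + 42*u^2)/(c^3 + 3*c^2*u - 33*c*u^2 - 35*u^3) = (-c - 6*u)/(-c^2 + 4*c*u + 5*u^2)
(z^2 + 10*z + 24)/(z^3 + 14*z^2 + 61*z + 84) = (z + 6)/(z^2 + 10*z + 21)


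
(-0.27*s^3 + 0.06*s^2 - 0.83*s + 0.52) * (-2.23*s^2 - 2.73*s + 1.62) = 0.6021*s^5 + 0.6033*s^4 + 1.2497*s^3 + 1.2035*s^2 - 2.7642*s + 0.8424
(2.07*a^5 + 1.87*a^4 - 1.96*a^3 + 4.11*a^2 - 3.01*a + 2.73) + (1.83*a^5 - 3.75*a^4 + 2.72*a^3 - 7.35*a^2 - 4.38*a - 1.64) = 3.9*a^5 - 1.88*a^4 + 0.76*a^3 - 3.24*a^2 - 7.39*a + 1.09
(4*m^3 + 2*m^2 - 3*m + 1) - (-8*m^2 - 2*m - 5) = 4*m^3 + 10*m^2 - m + 6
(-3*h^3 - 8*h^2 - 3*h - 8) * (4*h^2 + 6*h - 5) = -12*h^5 - 50*h^4 - 45*h^3 - 10*h^2 - 33*h + 40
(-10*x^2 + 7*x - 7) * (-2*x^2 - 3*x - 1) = 20*x^4 + 16*x^3 + 3*x^2 + 14*x + 7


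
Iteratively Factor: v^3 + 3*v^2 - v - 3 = (v + 1)*(v^2 + 2*v - 3) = (v - 1)*(v + 1)*(v + 3)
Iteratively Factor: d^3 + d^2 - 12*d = (d + 4)*(d^2 - 3*d) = (d - 3)*(d + 4)*(d)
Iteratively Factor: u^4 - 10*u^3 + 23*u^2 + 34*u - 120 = (u - 4)*(u^3 - 6*u^2 - u + 30) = (u - 5)*(u - 4)*(u^2 - u - 6) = (u - 5)*(u - 4)*(u - 3)*(u + 2)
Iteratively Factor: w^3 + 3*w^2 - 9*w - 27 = (w + 3)*(w^2 - 9) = (w + 3)^2*(w - 3)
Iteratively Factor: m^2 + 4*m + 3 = (m + 1)*(m + 3)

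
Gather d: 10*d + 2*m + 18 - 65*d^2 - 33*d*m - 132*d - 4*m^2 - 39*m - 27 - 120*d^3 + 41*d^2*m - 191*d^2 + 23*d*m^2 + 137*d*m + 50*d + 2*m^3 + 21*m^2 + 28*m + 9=-120*d^3 + d^2*(41*m - 256) + d*(23*m^2 + 104*m - 72) + 2*m^3 + 17*m^2 - 9*m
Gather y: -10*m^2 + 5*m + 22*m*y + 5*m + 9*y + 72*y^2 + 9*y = -10*m^2 + 10*m + 72*y^2 + y*(22*m + 18)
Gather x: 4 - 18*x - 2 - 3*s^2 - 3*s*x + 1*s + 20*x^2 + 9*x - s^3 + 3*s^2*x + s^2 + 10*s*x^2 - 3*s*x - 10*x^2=-s^3 - 2*s^2 + s + x^2*(10*s + 10) + x*(3*s^2 - 6*s - 9) + 2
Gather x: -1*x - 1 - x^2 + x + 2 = 1 - x^2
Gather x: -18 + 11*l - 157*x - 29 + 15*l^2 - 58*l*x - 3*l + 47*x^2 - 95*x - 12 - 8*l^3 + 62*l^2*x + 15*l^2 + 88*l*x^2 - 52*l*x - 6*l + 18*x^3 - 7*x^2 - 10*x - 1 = -8*l^3 + 30*l^2 + 2*l + 18*x^3 + x^2*(88*l + 40) + x*(62*l^2 - 110*l - 262) - 60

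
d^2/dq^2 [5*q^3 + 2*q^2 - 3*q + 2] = 30*q + 4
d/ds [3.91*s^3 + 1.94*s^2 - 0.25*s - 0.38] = 11.73*s^2 + 3.88*s - 0.25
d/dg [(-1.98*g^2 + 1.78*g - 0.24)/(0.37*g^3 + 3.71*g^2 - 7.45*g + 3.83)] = (0.732599999999999*g^4 - 1.3172*g^3 + 8.4136*g^2 - 13.386*g + 5.0294)/(0.1369*g^6 + 2.7454*g^5 + 8.2511*g^4 - 52.4448*g^3 + 83.9211*g^2 - 57.067*g + 14.6689)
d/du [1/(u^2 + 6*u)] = 2*(-u - 3)/(u^2*(u + 6)^2)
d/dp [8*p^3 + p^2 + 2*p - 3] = 24*p^2 + 2*p + 2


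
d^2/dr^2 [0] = 0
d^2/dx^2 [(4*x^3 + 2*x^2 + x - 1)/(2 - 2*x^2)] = (-5*x^3 - 3*x^2 - 15*x - 1)/(x^6 - 3*x^4 + 3*x^2 - 1)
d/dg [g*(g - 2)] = 2*g - 2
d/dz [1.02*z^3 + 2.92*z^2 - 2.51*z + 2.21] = 3.06*z^2 + 5.84*z - 2.51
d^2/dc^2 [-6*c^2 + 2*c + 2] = -12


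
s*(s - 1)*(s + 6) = s^3 + 5*s^2 - 6*s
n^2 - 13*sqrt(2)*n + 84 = (n - 7*sqrt(2))*(n - 6*sqrt(2))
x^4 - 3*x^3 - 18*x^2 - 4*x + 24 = (x - 6)*(x - 1)*(x + 2)^2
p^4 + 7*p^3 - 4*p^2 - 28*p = p*(p - 2)*(p + 2)*(p + 7)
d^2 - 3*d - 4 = (d - 4)*(d + 1)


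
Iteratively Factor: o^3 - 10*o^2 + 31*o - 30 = (o - 2)*(o^2 - 8*o + 15) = (o - 5)*(o - 2)*(o - 3)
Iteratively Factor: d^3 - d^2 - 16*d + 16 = (d - 1)*(d^2 - 16) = (d - 4)*(d - 1)*(d + 4)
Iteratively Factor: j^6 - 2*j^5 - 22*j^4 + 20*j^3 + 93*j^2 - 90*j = (j)*(j^5 - 2*j^4 - 22*j^3 + 20*j^2 + 93*j - 90) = j*(j + 3)*(j^4 - 5*j^3 - 7*j^2 + 41*j - 30) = j*(j - 1)*(j + 3)*(j^3 - 4*j^2 - 11*j + 30) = j*(j - 5)*(j - 1)*(j + 3)*(j^2 + j - 6) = j*(j - 5)*(j - 2)*(j - 1)*(j + 3)*(j + 3)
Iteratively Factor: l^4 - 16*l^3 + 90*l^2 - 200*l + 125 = (l - 5)*(l^3 - 11*l^2 + 35*l - 25) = (l - 5)*(l - 1)*(l^2 - 10*l + 25) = (l - 5)^2*(l - 1)*(l - 5)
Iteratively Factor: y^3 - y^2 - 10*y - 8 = (y - 4)*(y^2 + 3*y + 2) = (y - 4)*(y + 1)*(y + 2)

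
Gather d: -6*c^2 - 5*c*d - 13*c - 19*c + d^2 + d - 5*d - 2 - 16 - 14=-6*c^2 - 32*c + d^2 + d*(-5*c - 4) - 32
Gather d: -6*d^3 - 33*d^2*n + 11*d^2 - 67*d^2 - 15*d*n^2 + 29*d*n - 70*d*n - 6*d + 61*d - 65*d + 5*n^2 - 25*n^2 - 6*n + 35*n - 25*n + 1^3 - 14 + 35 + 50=-6*d^3 + d^2*(-33*n - 56) + d*(-15*n^2 - 41*n - 10) - 20*n^2 + 4*n + 72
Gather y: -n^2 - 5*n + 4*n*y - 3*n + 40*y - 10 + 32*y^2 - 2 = -n^2 - 8*n + 32*y^2 + y*(4*n + 40) - 12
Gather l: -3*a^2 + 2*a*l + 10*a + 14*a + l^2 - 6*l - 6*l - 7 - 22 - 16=-3*a^2 + 24*a + l^2 + l*(2*a - 12) - 45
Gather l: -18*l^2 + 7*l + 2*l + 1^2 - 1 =-18*l^2 + 9*l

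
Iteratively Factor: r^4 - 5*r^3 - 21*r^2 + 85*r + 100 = (r - 5)*(r^3 - 21*r - 20) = (r - 5)*(r + 1)*(r^2 - r - 20) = (r - 5)^2*(r + 1)*(r + 4)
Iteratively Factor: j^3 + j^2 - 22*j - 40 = (j - 5)*(j^2 + 6*j + 8) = (j - 5)*(j + 2)*(j + 4)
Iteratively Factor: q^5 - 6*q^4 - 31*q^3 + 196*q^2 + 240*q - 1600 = (q - 5)*(q^4 - q^3 - 36*q^2 + 16*q + 320) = (q - 5)*(q - 4)*(q^3 + 3*q^2 - 24*q - 80) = (q - 5)*(q - 4)*(q + 4)*(q^2 - q - 20) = (q - 5)^2*(q - 4)*(q + 4)*(q + 4)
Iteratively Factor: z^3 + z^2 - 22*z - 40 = (z + 2)*(z^2 - z - 20) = (z + 2)*(z + 4)*(z - 5)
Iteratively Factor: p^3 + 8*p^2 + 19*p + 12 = (p + 1)*(p^2 + 7*p + 12) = (p + 1)*(p + 4)*(p + 3)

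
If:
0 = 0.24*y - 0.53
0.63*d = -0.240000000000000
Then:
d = -0.38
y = 2.21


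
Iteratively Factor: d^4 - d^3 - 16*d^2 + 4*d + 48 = (d - 4)*(d^3 + 3*d^2 - 4*d - 12) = (d - 4)*(d + 2)*(d^2 + d - 6) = (d - 4)*(d + 2)*(d + 3)*(d - 2)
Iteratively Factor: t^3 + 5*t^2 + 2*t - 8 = (t - 1)*(t^2 + 6*t + 8) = (t - 1)*(t + 4)*(t + 2)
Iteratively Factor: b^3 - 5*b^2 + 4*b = (b - 1)*(b^2 - 4*b) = (b - 4)*(b - 1)*(b)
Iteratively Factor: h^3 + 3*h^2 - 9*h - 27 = (h + 3)*(h^2 - 9) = (h - 3)*(h + 3)*(h + 3)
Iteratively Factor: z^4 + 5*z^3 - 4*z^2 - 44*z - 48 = (z + 4)*(z^3 + z^2 - 8*z - 12) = (z - 3)*(z + 4)*(z^2 + 4*z + 4) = (z - 3)*(z + 2)*(z + 4)*(z + 2)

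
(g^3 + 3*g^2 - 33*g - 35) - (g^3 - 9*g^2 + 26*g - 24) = 12*g^2 - 59*g - 11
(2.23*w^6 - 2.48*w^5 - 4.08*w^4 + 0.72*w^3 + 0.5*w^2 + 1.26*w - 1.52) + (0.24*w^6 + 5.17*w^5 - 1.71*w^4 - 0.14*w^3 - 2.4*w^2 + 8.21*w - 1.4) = 2.47*w^6 + 2.69*w^5 - 5.79*w^4 + 0.58*w^3 - 1.9*w^2 + 9.47*w - 2.92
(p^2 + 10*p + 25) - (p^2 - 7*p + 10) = 17*p + 15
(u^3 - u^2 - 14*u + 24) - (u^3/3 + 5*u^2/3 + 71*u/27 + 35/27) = 2*u^3/3 - 8*u^2/3 - 449*u/27 + 613/27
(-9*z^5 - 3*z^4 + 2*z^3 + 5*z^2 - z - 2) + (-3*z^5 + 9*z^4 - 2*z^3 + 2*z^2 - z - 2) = -12*z^5 + 6*z^4 + 7*z^2 - 2*z - 4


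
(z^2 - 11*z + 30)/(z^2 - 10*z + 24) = (z - 5)/(z - 4)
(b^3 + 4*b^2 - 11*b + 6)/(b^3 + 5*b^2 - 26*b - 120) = (b^2 - 2*b + 1)/(b^2 - b - 20)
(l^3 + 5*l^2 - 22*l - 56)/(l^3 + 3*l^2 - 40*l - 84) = (l - 4)/(l - 6)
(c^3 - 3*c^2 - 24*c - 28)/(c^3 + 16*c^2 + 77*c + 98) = (c^2 - 5*c - 14)/(c^2 + 14*c + 49)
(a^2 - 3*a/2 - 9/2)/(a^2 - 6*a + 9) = (a + 3/2)/(a - 3)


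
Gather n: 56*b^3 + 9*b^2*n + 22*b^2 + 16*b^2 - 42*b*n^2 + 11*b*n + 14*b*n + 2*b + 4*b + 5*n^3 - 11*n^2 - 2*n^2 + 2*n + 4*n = 56*b^3 + 38*b^2 + 6*b + 5*n^3 + n^2*(-42*b - 13) + n*(9*b^2 + 25*b + 6)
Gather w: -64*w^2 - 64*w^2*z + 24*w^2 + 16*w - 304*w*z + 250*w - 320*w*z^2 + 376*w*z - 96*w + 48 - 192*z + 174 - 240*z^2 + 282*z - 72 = w^2*(-64*z - 40) + w*(-320*z^2 + 72*z + 170) - 240*z^2 + 90*z + 150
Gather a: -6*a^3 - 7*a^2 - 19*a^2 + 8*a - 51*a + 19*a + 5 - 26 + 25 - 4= -6*a^3 - 26*a^2 - 24*a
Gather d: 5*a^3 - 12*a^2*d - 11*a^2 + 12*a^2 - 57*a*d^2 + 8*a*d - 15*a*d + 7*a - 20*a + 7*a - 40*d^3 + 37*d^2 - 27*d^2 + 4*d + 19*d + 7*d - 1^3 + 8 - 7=5*a^3 + a^2 - 6*a - 40*d^3 + d^2*(10 - 57*a) + d*(-12*a^2 - 7*a + 30)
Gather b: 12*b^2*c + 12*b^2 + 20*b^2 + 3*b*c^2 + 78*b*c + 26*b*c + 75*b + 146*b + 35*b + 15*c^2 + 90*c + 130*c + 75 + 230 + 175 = b^2*(12*c + 32) + b*(3*c^2 + 104*c + 256) + 15*c^2 + 220*c + 480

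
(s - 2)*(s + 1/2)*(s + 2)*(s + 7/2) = s^4 + 4*s^3 - 9*s^2/4 - 16*s - 7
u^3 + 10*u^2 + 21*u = u*(u + 3)*(u + 7)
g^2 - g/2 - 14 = (g - 4)*(g + 7/2)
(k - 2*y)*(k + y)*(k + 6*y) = k^3 + 5*k^2*y - 8*k*y^2 - 12*y^3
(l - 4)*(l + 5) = l^2 + l - 20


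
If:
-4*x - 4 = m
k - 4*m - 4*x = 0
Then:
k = -12*x - 16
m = -4*x - 4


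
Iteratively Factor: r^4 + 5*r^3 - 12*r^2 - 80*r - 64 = (r + 1)*(r^3 + 4*r^2 - 16*r - 64) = (r + 1)*(r + 4)*(r^2 - 16) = (r + 1)*(r + 4)^2*(r - 4)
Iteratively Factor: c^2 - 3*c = (c - 3)*(c)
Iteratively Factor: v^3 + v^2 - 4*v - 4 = (v + 2)*(v^2 - v - 2) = (v - 2)*(v + 2)*(v + 1)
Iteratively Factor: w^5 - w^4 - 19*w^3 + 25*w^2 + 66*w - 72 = (w - 3)*(w^4 + 2*w^3 - 13*w^2 - 14*w + 24) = (w - 3)*(w - 1)*(w^3 + 3*w^2 - 10*w - 24) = (w - 3)*(w - 1)*(w + 2)*(w^2 + w - 12) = (w - 3)*(w - 1)*(w + 2)*(w + 4)*(w - 3)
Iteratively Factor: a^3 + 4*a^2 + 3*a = (a)*(a^2 + 4*a + 3) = a*(a + 1)*(a + 3)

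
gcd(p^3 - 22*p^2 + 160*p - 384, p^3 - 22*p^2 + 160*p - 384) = p^3 - 22*p^2 + 160*p - 384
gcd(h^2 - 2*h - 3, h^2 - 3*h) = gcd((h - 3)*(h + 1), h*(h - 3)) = h - 3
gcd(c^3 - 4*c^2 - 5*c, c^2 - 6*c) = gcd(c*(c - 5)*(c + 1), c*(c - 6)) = c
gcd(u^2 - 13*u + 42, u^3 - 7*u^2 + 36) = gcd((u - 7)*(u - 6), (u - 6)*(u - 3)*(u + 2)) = u - 6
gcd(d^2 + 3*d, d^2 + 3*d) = d^2 + 3*d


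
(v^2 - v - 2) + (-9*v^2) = -8*v^2 - v - 2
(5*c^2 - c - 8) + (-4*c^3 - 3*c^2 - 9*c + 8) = -4*c^3 + 2*c^2 - 10*c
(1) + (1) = 2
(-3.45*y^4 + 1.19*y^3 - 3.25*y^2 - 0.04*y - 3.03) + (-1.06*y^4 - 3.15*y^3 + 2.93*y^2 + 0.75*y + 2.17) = -4.51*y^4 - 1.96*y^3 - 0.32*y^2 + 0.71*y - 0.86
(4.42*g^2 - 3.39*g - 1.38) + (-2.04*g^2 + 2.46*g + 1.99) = 2.38*g^2 - 0.93*g + 0.61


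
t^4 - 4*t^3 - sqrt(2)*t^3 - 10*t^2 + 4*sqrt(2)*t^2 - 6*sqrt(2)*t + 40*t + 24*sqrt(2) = (t - 4)*(t - 3*sqrt(2))*(t + sqrt(2))^2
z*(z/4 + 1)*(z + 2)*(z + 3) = z^4/4 + 9*z^3/4 + 13*z^2/2 + 6*z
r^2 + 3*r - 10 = (r - 2)*(r + 5)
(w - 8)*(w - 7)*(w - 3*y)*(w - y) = w^4 - 4*w^3*y - 15*w^3 + 3*w^2*y^2 + 60*w^2*y + 56*w^2 - 45*w*y^2 - 224*w*y + 168*y^2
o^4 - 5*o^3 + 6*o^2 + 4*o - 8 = (o - 2)^3*(o + 1)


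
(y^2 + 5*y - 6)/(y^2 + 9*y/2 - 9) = 2*(y - 1)/(2*y - 3)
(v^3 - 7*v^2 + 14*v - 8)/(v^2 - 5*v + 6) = (v^2 - 5*v + 4)/(v - 3)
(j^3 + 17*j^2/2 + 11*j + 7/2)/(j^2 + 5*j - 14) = (2*j^2 + 3*j + 1)/(2*(j - 2))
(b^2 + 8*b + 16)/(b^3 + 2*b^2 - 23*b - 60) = (b + 4)/(b^2 - 2*b - 15)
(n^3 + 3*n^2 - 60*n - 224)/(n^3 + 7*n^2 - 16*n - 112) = (n - 8)/(n - 4)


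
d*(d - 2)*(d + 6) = d^3 + 4*d^2 - 12*d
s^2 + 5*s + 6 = (s + 2)*(s + 3)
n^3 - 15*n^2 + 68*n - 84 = (n - 7)*(n - 6)*(n - 2)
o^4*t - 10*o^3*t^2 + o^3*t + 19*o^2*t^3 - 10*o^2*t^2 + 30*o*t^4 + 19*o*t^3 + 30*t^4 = (o - 6*t)*(o - 5*t)*(o + t)*(o*t + t)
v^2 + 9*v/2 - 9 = (v - 3/2)*(v + 6)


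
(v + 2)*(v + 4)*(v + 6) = v^3 + 12*v^2 + 44*v + 48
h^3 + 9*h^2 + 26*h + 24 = (h + 2)*(h + 3)*(h + 4)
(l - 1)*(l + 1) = l^2 - 1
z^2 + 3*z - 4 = (z - 1)*(z + 4)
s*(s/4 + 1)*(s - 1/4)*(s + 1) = s^4/4 + 19*s^3/16 + 11*s^2/16 - s/4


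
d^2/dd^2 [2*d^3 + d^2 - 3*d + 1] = 12*d + 2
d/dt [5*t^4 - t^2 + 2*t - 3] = 20*t^3 - 2*t + 2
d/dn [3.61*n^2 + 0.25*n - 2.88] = 7.22*n + 0.25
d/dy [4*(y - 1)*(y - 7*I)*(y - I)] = 12*y^2 + y*(-8 - 64*I) - 28 + 32*I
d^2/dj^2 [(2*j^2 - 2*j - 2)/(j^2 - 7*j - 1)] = 24*(j^3 + 3*j - 7)/(j^6 - 21*j^5 + 144*j^4 - 301*j^3 - 144*j^2 - 21*j - 1)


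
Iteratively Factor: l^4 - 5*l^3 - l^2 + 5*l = (l - 5)*(l^3 - l) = (l - 5)*(l + 1)*(l^2 - l) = (l - 5)*(l - 1)*(l + 1)*(l)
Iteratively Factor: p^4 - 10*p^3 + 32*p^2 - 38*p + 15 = (p - 1)*(p^3 - 9*p^2 + 23*p - 15) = (p - 3)*(p - 1)*(p^2 - 6*p + 5) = (p - 5)*(p - 3)*(p - 1)*(p - 1)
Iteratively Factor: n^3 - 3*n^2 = (n)*(n^2 - 3*n) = n*(n - 3)*(n)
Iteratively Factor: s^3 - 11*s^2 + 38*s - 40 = (s - 2)*(s^2 - 9*s + 20) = (s - 5)*(s - 2)*(s - 4)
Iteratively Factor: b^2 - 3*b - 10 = (b - 5)*(b + 2)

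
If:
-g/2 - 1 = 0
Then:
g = -2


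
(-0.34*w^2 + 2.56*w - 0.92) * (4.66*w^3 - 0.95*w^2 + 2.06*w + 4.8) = -1.5844*w^5 + 12.2526*w^4 - 7.4196*w^3 + 4.5156*w^2 + 10.3928*w - 4.416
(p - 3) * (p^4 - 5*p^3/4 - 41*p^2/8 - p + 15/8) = p^5 - 17*p^4/4 - 11*p^3/8 + 115*p^2/8 + 39*p/8 - 45/8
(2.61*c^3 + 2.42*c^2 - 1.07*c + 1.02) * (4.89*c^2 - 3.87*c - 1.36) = 12.7629*c^5 + 1.7331*c^4 - 18.1473*c^3 + 5.8375*c^2 - 2.4922*c - 1.3872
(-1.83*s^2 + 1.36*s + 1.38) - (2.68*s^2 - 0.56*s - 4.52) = -4.51*s^2 + 1.92*s + 5.9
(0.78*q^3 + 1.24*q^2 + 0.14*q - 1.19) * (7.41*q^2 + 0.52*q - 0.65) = 5.7798*q^5 + 9.594*q^4 + 1.1752*q^3 - 9.5511*q^2 - 0.7098*q + 0.7735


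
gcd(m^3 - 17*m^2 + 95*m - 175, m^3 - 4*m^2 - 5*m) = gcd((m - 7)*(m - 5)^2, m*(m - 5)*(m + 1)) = m - 5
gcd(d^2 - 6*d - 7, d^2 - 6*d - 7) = d^2 - 6*d - 7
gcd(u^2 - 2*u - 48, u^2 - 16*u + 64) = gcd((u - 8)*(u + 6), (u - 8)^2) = u - 8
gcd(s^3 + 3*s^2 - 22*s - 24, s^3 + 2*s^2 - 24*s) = s^2 + 2*s - 24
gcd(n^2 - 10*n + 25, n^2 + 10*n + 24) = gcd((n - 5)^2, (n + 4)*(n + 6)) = 1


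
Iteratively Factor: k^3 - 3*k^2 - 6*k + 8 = (k - 4)*(k^2 + k - 2) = (k - 4)*(k - 1)*(k + 2)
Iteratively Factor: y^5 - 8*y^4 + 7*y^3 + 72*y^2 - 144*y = (y - 3)*(y^4 - 5*y^3 - 8*y^2 + 48*y) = y*(y - 3)*(y^3 - 5*y^2 - 8*y + 48) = y*(y - 4)*(y - 3)*(y^2 - y - 12) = y*(y - 4)*(y - 3)*(y + 3)*(y - 4)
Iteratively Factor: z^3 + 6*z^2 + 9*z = (z)*(z^2 + 6*z + 9) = z*(z + 3)*(z + 3)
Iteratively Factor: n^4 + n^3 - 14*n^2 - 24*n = (n)*(n^3 + n^2 - 14*n - 24) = n*(n + 3)*(n^2 - 2*n - 8) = n*(n + 2)*(n + 3)*(n - 4)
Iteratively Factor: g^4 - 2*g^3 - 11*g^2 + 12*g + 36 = (g + 2)*(g^3 - 4*g^2 - 3*g + 18) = (g - 3)*(g + 2)*(g^2 - g - 6) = (g - 3)^2*(g + 2)*(g + 2)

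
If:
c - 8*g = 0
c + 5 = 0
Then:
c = -5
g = -5/8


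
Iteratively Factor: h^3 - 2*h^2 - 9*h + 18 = (h - 2)*(h^2 - 9) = (h - 3)*(h - 2)*(h + 3)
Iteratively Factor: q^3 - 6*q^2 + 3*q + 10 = (q - 5)*(q^2 - q - 2) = (q - 5)*(q - 2)*(q + 1)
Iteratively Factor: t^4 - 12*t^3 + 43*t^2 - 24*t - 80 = (t - 5)*(t^3 - 7*t^2 + 8*t + 16) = (t - 5)*(t - 4)*(t^2 - 3*t - 4) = (t - 5)*(t - 4)^2*(t + 1)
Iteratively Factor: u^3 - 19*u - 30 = (u - 5)*(u^2 + 5*u + 6) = (u - 5)*(u + 3)*(u + 2)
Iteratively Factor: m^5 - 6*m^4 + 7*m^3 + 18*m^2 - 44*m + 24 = (m - 2)*(m^4 - 4*m^3 - m^2 + 16*m - 12) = (m - 2)*(m - 1)*(m^3 - 3*m^2 - 4*m + 12) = (m - 3)*(m - 2)*(m - 1)*(m^2 - 4) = (m - 3)*(m - 2)^2*(m - 1)*(m + 2)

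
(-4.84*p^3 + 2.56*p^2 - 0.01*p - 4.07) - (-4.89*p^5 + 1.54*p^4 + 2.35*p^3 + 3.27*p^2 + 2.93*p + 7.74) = 4.89*p^5 - 1.54*p^4 - 7.19*p^3 - 0.71*p^2 - 2.94*p - 11.81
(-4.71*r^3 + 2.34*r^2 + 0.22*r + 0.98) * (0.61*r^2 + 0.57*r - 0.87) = -2.8731*r^5 - 1.2573*r^4 + 5.5657*r^3 - 1.3126*r^2 + 0.3672*r - 0.8526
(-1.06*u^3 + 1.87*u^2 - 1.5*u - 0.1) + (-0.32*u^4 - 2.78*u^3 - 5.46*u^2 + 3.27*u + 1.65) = -0.32*u^4 - 3.84*u^3 - 3.59*u^2 + 1.77*u + 1.55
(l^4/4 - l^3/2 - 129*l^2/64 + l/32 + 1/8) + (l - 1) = l^4/4 - l^3/2 - 129*l^2/64 + 33*l/32 - 7/8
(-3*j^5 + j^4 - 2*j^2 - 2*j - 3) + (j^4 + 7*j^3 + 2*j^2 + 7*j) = -3*j^5 + 2*j^4 + 7*j^3 + 5*j - 3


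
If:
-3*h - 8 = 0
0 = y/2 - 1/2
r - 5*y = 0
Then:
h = -8/3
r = 5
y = 1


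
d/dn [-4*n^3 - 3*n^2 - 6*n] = -12*n^2 - 6*n - 6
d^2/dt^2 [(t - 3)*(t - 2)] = 2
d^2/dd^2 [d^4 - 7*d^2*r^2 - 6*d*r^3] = 12*d^2 - 14*r^2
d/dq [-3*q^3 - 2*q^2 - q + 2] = -9*q^2 - 4*q - 1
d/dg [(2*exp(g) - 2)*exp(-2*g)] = 2*(2 - exp(g))*exp(-2*g)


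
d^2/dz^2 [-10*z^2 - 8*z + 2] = -20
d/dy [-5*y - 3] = -5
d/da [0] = 0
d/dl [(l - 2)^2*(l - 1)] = (l - 2)*(3*l - 4)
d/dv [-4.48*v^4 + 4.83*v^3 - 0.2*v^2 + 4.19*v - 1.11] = -17.92*v^3 + 14.49*v^2 - 0.4*v + 4.19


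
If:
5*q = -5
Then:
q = -1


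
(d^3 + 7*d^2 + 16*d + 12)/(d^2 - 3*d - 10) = (d^2 + 5*d + 6)/(d - 5)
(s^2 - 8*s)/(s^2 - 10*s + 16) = s/(s - 2)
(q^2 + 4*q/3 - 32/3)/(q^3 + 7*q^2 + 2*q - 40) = (q - 8/3)/(q^2 + 3*q - 10)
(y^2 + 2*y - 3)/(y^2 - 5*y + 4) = (y + 3)/(y - 4)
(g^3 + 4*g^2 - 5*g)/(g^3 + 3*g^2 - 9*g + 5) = g/(g - 1)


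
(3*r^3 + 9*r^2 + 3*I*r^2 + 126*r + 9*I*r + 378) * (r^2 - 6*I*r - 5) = 3*r^5 + 9*r^4 - 15*I*r^4 + 129*r^3 - 45*I*r^3 + 387*r^2 - 771*I*r^2 - 630*r - 2313*I*r - 1890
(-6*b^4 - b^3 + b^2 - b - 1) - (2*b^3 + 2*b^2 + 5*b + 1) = -6*b^4 - 3*b^3 - b^2 - 6*b - 2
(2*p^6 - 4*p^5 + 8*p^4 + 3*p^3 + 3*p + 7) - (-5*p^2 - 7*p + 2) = 2*p^6 - 4*p^5 + 8*p^4 + 3*p^3 + 5*p^2 + 10*p + 5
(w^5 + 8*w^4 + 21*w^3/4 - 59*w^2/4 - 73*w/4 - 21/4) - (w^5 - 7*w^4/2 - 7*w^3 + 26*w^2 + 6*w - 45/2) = 23*w^4/2 + 49*w^3/4 - 163*w^2/4 - 97*w/4 + 69/4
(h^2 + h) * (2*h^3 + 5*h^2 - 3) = 2*h^5 + 7*h^4 + 5*h^3 - 3*h^2 - 3*h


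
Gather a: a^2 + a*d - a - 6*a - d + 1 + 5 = a^2 + a*(d - 7) - d + 6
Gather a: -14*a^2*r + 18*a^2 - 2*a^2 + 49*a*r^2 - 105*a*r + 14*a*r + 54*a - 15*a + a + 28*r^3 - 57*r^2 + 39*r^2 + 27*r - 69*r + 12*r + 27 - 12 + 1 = a^2*(16 - 14*r) + a*(49*r^2 - 91*r + 40) + 28*r^3 - 18*r^2 - 30*r + 16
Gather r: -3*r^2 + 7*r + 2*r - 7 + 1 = -3*r^2 + 9*r - 6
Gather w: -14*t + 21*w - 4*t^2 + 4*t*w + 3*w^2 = -4*t^2 - 14*t + 3*w^2 + w*(4*t + 21)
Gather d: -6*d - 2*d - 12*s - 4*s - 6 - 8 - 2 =-8*d - 16*s - 16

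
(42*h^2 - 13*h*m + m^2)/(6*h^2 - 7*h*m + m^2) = (7*h - m)/(h - m)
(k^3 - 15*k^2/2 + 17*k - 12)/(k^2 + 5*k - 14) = (k^2 - 11*k/2 + 6)/(k + 7)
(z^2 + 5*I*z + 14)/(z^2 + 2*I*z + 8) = (z + 7*I)/(z + 4*I)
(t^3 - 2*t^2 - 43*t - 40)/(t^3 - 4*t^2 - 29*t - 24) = (t + 5)/(t + 3)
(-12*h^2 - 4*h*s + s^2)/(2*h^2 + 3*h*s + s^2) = (-6*h + s)/(h + s)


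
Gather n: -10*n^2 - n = -10*n^2 - n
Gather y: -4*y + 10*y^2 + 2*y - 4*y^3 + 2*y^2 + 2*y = -4*y^3 + 12*y^2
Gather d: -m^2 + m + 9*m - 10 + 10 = -m^2 + 10*m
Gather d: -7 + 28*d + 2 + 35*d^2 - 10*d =35*d^2 + 18*d - 5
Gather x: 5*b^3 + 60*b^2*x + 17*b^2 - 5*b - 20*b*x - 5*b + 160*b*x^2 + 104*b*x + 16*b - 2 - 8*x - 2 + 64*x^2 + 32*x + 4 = 5*b^3 + 17*b^2 + 6*b + x^2*(160*b + 64) + x*(60*b^2 + 84*b + 24)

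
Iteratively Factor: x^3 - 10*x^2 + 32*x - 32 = (x - 2)*(x^2 - 8*x + 16) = (x - 4)*(x - 2)*(x - 4)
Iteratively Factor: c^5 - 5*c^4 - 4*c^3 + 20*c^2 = (c)*(c^4 - 5*c^3 - 4*c^2 + 20*c) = c*(c + 2)*(c^3 - 7*c^2 + 10*c) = c^2*(c + 2)*(c^2 - 7*c + 10) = c^2*(c - 2)*(c + 2)*(c - 5)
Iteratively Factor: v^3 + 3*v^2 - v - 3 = (v + 1)*(v^2 + 2*v - 3) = (v - 1)*(v + 1)*(v + 3)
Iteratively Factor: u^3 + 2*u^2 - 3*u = (u)*(u^2 + 2*u - 3) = u*(u - 1)*(u + 3)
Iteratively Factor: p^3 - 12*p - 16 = (p + 2)*(p^2 - 2*p - 8) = (p + 2)^2*(p - 4)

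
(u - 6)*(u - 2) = u^2 - 8*u + 12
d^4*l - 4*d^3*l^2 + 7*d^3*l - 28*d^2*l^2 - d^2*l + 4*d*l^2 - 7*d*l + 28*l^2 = (d - 1)*(d + 7)*(d - 4*l)*(d*l + l)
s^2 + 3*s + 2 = (s + 1)*(s + 2)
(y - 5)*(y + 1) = y^2 - 4*y - 5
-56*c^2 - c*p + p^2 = (-8*c + p)*(7*c + p)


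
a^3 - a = a*(a - 1)*(a + 1)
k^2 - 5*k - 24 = (k - 8)*(k + 3)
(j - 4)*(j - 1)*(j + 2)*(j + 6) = j^4 + 3*j^3 - 24*j^2 - 28*j + 48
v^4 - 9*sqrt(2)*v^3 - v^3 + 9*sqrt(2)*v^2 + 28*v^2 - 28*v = v*(v - 1)*(v - 7*sqrt(2))*(v - 2*sqrt(2))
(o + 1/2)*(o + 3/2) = o^2 + 2*o + 3/4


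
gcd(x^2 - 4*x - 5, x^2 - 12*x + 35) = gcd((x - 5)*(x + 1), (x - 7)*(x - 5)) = x - 5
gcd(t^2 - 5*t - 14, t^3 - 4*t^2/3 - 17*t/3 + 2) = t + 2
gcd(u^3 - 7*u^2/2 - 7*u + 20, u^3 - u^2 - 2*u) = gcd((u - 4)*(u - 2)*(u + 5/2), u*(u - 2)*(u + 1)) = u - 2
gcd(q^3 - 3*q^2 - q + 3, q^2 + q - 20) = 1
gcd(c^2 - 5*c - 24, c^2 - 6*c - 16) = c - 8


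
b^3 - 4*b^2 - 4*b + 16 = (b - 4)*(b - 2)*(b + 2)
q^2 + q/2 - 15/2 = (q - 5/2)*(q + 3)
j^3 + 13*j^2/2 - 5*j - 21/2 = (j - 3/2)*(j + 1)*(j + 7)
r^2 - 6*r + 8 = (r - 4)*(r - 2)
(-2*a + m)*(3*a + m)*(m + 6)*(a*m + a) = -6*a^3*m^2 - 42*a^3*m - 36*a^3 + a^2*m^3 + 7*a^2*m^2 + 6*a^2*m + a*m^4 + 7*a*m^3 + 6*a*m^2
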